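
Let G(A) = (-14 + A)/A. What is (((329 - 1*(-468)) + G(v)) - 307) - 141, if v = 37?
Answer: 12936/37 ≈ 349.62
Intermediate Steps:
G(A) = (-14 + A)/A
(((329 - 1*(-468)) + G(v)) - 307) - 141 = (((329 - 1*(-468)) + (-14 + 37)/37) - 307) - 141 = (((329 + 468) + (1/37)*23) - 307) - 141 = ((797 + 23/37) - 307) - 141 = (29512/37 - 307) - 141 = 18153/37 - 141 = 12936/37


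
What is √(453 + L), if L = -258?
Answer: √195 ≈ 13.964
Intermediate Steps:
√(453 + L) = √(453 - 258) = √195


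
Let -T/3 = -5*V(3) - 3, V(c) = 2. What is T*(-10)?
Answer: -390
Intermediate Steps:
T = 39 (T = -3*(-5*2 - 3) = -3*(-10 - 3) = -3*(-13) = 39)
T*(-10) = 39*(-10) = -390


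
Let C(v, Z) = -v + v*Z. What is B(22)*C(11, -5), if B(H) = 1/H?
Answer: -3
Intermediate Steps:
C(v, Z) = -v + Z*v
B(22)*C(11, -5) = (11*(-1 - 5))/22 = (11*(-6))/22 = (1/22)*(-66) = -3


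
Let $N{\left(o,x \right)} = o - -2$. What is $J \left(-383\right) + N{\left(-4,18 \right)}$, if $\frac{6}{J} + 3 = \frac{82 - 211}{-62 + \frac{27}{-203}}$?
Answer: $\frac{4826895}{1942} \approx 2485.5$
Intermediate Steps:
$J = - \frac{12613}{1942}$ ($J = \frac{6}{-3 + \frac{82 - 211}{-62 + \frac{27}{-203}}} = \frac{6}{-3 - \frac{129}{-62 + 27 \left(- \frac{1}{203}\right)}} = \frac{6}{-3 - \frac{129}{-62 - \frac{27}{203}}} = \frac{6}{-3 - \frac{129}{- \frac{12613}{203}}} = \frac{6}{-3 - - \frac{26187}{12613}} = \frac{6}{-3 + \frac{26187}{12613}} = \frac{6}{- \frac{11652}{12613}} = 6 \left(- \frac{12613}{11652}\right) = - \frac{12613}{1942} \approx -6.4949$)
$N{\left(o,x \right)} = 2 + o$ ($N{\left(o,x \right)} = o + 2 = 2 + o$)
$J \left(-383\right) + N{\left(-4,18 \right)} = \left(- \frac{12613}{1942}\right) \left(-383\right) + \left(2 - 4\right) = \frac{4830779}{1942} - 2 = \frac{4826895}{1942}$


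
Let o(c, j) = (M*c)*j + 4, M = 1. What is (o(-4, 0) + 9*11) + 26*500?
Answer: 13103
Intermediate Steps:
o(c, j) = 4 + c*j (o(c, j) = (1*c)*j + 4 = c*j + 4 = 4 + c*j)
(o(-4, 0) + 9*11) + 26*500 = ((4 - 4*0) + 9*11) + 26*500 = ((4 + 0) + 99) + 13000 = (4 + 99) + 13000 = 103 + 13000 = 13103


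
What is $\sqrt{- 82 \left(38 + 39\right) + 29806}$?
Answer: $2 \sqrt{5873} \approx 153.27$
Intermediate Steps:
$\sqrt{- 82 \left(38 + 39\right) + 29806} = \sqrt{\left(-82\right) 77 + 29806} = \sqrt{-6314 + 29806} = \sqrt{23492} = 2 \sqrt{5873}$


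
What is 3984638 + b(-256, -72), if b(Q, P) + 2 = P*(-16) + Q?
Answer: 3985532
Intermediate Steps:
b(Q, P) = -2 + Q - 16*P (b(Q, P) = -2 + (P*(-16) + Q) = -2 + (-16*P + Q) = -2 + (Q - 16*P) = -2 + Q - 16*P)
3984638 + b(-256, -72) = 3984638 + (-2 - 256 - 16*(-72)) = 3984638 + (-2 - 256 + 1152) = 3984638 + 894 = 3985532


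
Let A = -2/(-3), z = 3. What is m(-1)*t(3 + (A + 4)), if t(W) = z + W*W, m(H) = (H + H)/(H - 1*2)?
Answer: 1112/27 ≈ 41.185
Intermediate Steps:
A = 2/3 (A = -2*(-1/3) = 2/3 ≈ 0.66667)
m(H) = 2*H/(-2 + H) (m(H) = (2*H)/(H - 2) = (2*H)/(-2 + H) = 2*H/(-2 + H))
t(W) = 3 + W**2 (t(W) = 3 + W*W = 3 + W**2)
m(-1)*t(3 + (A + 4)) = (2*(-1)/(-2 - 1))*(3 + (3 + (2/3 + 4))**2) = (2*(-1)/(-3))*(3 + (3 + 14/3)**2) = (2*(-1)*(-1/3))*(3 + (23/3)**2) = 2*(3 + 529/9)/3 = (2/3)*(556/9) = 1112/27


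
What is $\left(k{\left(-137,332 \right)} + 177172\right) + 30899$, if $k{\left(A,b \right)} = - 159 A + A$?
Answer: $229717$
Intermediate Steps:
$k{\left(A,b \right)} = - 158 A$
$\left(k{\left(-137,332 \right)} + 177172\right) + 30899 = \left(\left(-158\right) \left(-137\right) + 177172\right) + 30899 = \left(21646 + 177172\right) + 30899 = 198818 + 30899 = 229717$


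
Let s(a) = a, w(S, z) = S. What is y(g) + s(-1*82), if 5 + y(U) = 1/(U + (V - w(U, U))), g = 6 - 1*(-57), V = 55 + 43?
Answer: -8525/98 ≈ -86.990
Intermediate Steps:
V = 98
g = 63 (g = 6 + 57 = 63)
y(U) = -489/98 (y(U) = -5 + 1/(U + (98 - U)) = -5 + 1/98 = -489/98)
y(g) + s(-1*82) = -489/98 - 1*82 = -489/98 - 82 = -8525/98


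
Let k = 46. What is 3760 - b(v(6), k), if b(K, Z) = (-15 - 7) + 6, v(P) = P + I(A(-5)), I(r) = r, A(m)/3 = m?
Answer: 3776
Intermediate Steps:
A(m) = 3*m
v(P) = -15 + P (v(P) = P + 3*(-5) = P - 15 = -15 + P)
b(K, Z) = -16 (b(K, Z) = -22 + 6 = -16)
3760 - b(v(6), k) = 3760 - 1*(-16) = 3760 + 16 = 3776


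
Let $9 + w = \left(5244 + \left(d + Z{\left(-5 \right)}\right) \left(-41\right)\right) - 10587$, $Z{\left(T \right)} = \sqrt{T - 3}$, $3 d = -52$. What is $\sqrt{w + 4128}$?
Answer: $\frac{\sqrt{-4620 - 738 i \sqrt{2}}}{3} \approx 2.5432 - 22.799 i$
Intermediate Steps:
$d = - \frac{52}{3}$ ($d = \frac{1}{3} \left(-52\right) = - \frac{52}{3} \approx -17.333$)
$Z{\left(T \right)} = \sqrt{-3 + T}$
$w = - \frac{13924}{3} - 82 i \sqrt{2}$ ($w = -9 - \left(5343 - \left(- \frac{52}{3} + \sqrt{-3 - 5}\right) \left(-41\right)\right) = -9 - \left(5343 - \left(- \frac{52}{3} + \sqrt{-8}\right) \left(-41\right)\right) = -9 - \left(5343 - \left(- \frac{52}{3} + 2 i \sqrt{2}\right) \left(-41\right)\right) = -9 - \left(\frac{13897}{3} + 82 i \sqrt{2}\right) = - \frac{13924}{3} - 82 i \sqrt{2} \approx -4641.3 - 115.97 i$)
$\sqrt{w + 4128} = \sqrt{\left(- \frac{13924}{3} - 82 i \sqrt{2}\right) + 4128} = \sqrt{- \frac{1540}{3} - 82 i \sqrt{2}}$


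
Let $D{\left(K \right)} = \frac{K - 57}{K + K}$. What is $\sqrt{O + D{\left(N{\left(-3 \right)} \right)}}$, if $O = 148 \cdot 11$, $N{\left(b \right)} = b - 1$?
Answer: $\frac{\sqrt{26170}}{4} \approx 40.443$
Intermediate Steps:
$N{\left(b \right)} = -1 + b$
$D{\left(K \right)} = \frac{-57 + K}{2 K}$
$O = 1628$
$\sqrt{O + D{\left(N{\left(-3 \right)} \right)}} = \sqrt{1628 + \frac{-57 - 4}{2 \left(-1 - 3\right)}} = \sqrt{1628 + \frac{-57 - 4}{2 \left(-4\right)}} = \sqrt{1628 + \frac{1}{2} \left(- \frac{1}{4}\right) \left(-61\right)} = \sqrt{1628 + \frac{61}{8}} = \sqrt{\frac{13085}{8}} = \frac{\sqrt{26170}}{4}$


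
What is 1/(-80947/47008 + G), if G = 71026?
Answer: 47008/3338709261 ≈ 1.4080e-5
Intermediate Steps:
1/(-80947/47008 + G) = 1/(-80947/47008 + 71026) = 1/(3338709261/47008) = 47008/3338709261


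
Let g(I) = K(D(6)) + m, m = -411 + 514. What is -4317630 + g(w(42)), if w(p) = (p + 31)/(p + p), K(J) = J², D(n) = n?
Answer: -4317491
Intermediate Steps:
w(p) = (31 + p)/(2*p) (w(p) = (31 + p)/((2*p)) = (31 + p)*(1/(2*p)) = (31 + p)/(2*p))
m = 103
g(I) = 139 (g(I) = 6² + 103 = 36 + 103 = 139)
-4317630 + g(w(42)) = -4317630 + 139 = -4317491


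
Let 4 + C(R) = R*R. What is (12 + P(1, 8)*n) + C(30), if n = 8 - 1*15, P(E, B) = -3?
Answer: 929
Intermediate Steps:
n = -7 (n = 8 - 15 = -7)
C(R) = -4 + R² (C(R) = -4 + R*R = -4 + R²)
(12 + P(1, 8)*n) + C(30) = (12 - 3*(-7)) + (-4 + 30²) = (12 + 21) + (-4 + 900) = 33 + 896 = 929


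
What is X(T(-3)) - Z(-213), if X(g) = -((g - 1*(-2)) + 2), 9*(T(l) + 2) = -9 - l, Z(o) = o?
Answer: 635/3 ≈ 211.67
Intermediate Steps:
T(l) = -3 - l/9 (T(l) = -2 + (-9 - l)/9 = -2 + (-1 - l/9) = -3 - l/9)
X(g) = -4 - g (X(g) = -((g + 2) + 2) = -((2 + g) + 2) = -(4 + g) = -4 - g)
X(T(-3)) - Z(-213) = (-4 - (-3 - 1/9*(-3))) - 1*(-213) = (-4 - (-3 + 1/3)) + 213 = (-4 - 1*(-8/3)) + 213 = (-4 + 8/3) + 213 = -4/3 + 213 = 635/3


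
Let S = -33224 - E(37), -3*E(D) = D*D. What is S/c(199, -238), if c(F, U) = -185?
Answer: 98303/555 ≈ 177.12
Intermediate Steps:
E(D) = -D**2/3 (E(D) = -D*D/3 = -D**2/3)
S = -98303/3 (S = -33224 - (-1)*37**2/3 = -33224 - (-1)*1369/3 = -33224 - 1*(-1369/3) = -33224 + 1369/3 = -98303/3 ≈ -32768.)
S/c(199, -238) = -98303/3/(-185) = -98303/3*(-1/185) = 98303/555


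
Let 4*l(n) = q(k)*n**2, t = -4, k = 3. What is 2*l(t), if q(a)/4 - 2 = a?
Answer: 160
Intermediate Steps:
q(a) = 8 + 4*a
l(n) = 5*n**2 (l(n) = ((8 + 4*3)*n**2)/4 = ((8 + 12)*n**2)/4 = (20*n**2)/4 = 5*n**2)
2*l(t) = 2*(5*(-4)**2) = 2*(5*16) = 2*80 = 160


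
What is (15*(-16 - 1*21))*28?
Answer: -15540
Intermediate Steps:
(15*(-16 - 1*21))*28 = (15*(-16 - 21))*28 = (15*(-37))*28 = -555*28 = -15540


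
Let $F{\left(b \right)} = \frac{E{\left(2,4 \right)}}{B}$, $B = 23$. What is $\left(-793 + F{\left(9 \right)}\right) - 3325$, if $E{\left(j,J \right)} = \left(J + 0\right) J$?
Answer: $- \frac{94698}{23} \approx -4117.3$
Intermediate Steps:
$E{\left(j,J \right)} = J^{2}$ ($E{\left(j,J \right)} = J J = J^{2}$)
$F{\left(b \right)} = \frac{16}{23}$ ($F{\left(b \right)} = \frac{4^{2}}{23} = 16 \cdot \frac{1}{23} = \frac{16}{23}$)
$\left(-793 + F{\left(9 \right)}\right) - 3325 = \left(-793 + \frac{16}{23}\right) - 3325 = - \frac{18223}{23} - 3325 = - \frac{94698}{23}$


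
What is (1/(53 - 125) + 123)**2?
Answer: 78411025/5184 ≈ 15126.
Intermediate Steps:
(1/(53 - 125) + 123)**2 = (1/(-72) + 123)**2 = (-1/72 + 123)**2 = (8855/72)**2 = 78411025/5184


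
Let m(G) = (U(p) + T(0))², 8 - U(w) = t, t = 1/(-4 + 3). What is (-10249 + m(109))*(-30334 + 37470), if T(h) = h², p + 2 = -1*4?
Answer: -72558848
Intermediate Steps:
p = -6 (p = -2 - 1*4 = -2 - 4 = -6)
t = -1 (t = 1/(-1) = -1)
U(w) = 9 (U(w) = 8 - 1*(-1) = 8 + 1 = 9)
m(G) = 81 (m(G) = (9 + 0²)² = (9 + 0)² = 9² = 81)
(-10249 + m(109))*(-30334 + 37470) = (-10249 + 81)*(-30334 + 37470) = -10168*7136 = -72558848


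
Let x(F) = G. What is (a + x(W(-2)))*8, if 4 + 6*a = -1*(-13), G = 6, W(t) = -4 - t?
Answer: 60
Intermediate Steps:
a = 3/2 (a = -⅔ + (-1*(-13))/6 = -⅔ + (⅙)*13 = -⅔ + 13/6 = 3/2 ≈ 1.5000)
x(F) = 6
(a + x(W(-2)))*8 = (3/2 + 6)*8 = (15/2)*8 = 60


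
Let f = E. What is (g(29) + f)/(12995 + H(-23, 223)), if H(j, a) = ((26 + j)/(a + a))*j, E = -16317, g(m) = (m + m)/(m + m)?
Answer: -7276936/5795701 ≈ -1.2556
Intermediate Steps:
g(m) = 1 (g(m) = (2*m)/((2*m)) = (2*m)*(1/(2*m)) = 1)
f = -16317
H(j, a) = j*(26 + j)/(2*a) (H(j, a) = ((26 + j)/((2*a)))*j = ((26 + j)*(1/(2*a)))*j = ((26 + j)/(2*a))*j = j*(26 + j)/(2*a))
(g(29) + f)/(12995 + H(-23, 223)) = (1 - 16317)/(12995 + (1/2)*(-23)*(26 - 23)/223) = -16316/(12995 + (1/2)*(-23)*(1/223)*3) = -16316/(12995 - 69/446) = -16316/5795701/446 = -16316*446/5795701 = -7276936/5795701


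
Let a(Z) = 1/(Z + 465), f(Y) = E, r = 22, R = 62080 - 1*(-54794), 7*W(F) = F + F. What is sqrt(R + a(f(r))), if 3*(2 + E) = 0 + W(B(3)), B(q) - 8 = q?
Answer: 17*sqrt(38404645455)/9745 ≈ 341.87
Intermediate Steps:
B(q) = 8 + q
W(F) = 2*F/7 (W(F) = (F + F)/7 = (2*F)/7 = 2*F/7)
R = 116874 (R = 62080 + 54794 = 116874)
E = -20/21 (E = -2 + (0 + 2*(8 + 3)/7)/3 = -2 + (0 + (2/7)*11)/3 = -2 + (0 + 22/7)/3 = -2 + (1/3)*(22/7) = -2 + 22/21 = -20/21 ≈ -0.95238)
f(Y) = -20/21
a(Z) = 1/(465 + Z)
sqrt(R + a(f(r))) = sqrt(116874 + 1/(465 - 20/21)) = sqrt(116874 + 1/(9745/21)) = sqrt(116874 + 21/9745) = sqrt(1138937151/9745) = 17*sqrt(38404645455)/9745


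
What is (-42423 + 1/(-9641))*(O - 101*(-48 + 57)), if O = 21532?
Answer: -8434809969712/9641 ≈ -8.7489e+8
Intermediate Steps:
(-42423 + 1/(-9641))*(O - 101*(-48 + 57)) = (-42423 + 1/(-9641))*(21532 - 101*(-48 + 57)) = (-42423 - 1/9641)*(21532 - 101*9) = -409000144*(21532 - 909)/9641 = -409000144/9641*20623 = -8434809969712/9641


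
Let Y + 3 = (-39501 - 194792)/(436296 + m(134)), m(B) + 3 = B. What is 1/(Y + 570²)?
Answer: 436427/141793588726 ≈ 3.0779e-6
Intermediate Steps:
m(B) = -3 + B
Y = -1543574/436427 (Y = -3 + (-39501 - 194792)/(436296 + (-3 + 134)) = -3 - 234293/(436296 + 131) = -3 - 234293/436427 = -1543574/436427 ≈ -3.5368)
1/(Y + 570²) = 1/(-1543574/436427 + 570²) = 1/(-1543574/436427 + 324900) = 1/(141793588726/436427) = 436427/141793588726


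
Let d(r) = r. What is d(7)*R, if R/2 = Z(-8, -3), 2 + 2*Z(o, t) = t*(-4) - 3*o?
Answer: 238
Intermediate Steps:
Z(o, t) = -1 - 2*t - 3*o/2 (Z(o, t) = -1 + (t*(-4) - 3*o)/2 = -1 + (-4*t - 3*o)/2 = -1 + (-2*t - 3*o/2) = -1 - 2*t - 3*o/2)
R = 34 (R = 2*(-1 - 2*(-3) - 3/2*(-8)) = 2*(-1 + 6 + 12) = 2*17 = 34)
d(7)*R = 7*34 = 238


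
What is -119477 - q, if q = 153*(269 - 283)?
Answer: -117335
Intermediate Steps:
q = -2142 (q = 153*(-14) = -2142)
-119477 - q = -119477 - 1*(-2142) = -119477 + 2142 = -117335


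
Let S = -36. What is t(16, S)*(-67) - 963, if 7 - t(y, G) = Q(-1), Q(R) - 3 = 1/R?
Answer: -1298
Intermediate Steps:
Q(R) = 3 + 1/R
t(y, G) = 5 (t(y, G) = 7 - (3 + 1/(-1)) = 7 - (3 - 1) = 7 - 1*2 = 7 - 2 = 5)
t(16, S)*(-67) - 963 = 5*(-67) - 963 = -335 - 963 = -1298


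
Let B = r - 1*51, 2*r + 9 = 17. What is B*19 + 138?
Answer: -755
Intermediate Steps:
r = 4 (r = -9/2 + (½)*17 = -9/2 + 17/2 = 4)
B = -47 (B = 4 - 1*51 = 4 - 51 = -47)
B*19 + 138 = -47*19 + 138 = -893 + 138 = -755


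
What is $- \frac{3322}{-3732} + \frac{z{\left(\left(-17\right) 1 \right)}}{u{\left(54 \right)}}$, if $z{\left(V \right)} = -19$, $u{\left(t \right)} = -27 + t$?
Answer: $\frac{3131}{16794} \approx 0.18644$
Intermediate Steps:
$- \frac{3322}{-3732} + \frac{z{\left(\left(-17\right) 1 \right)}}{u{\left(54 \right)}} = - \frac{3322}{-3732} - \frac{19}{-27 + 54} = \left(-3322\right) \left(- \frac{1}{3732}\right) - \frac{19}{27} = \frac{1661}{1866} - \frac{19}{27} = \frac{3131}{16794}$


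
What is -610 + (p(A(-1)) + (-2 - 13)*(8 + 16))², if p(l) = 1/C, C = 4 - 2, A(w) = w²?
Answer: 514521/4 ≈ 1.2863e+5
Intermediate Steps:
C = 2
p(l) = ½ (p(l) = 1/2 = ½)
-610 + (p(A(-1)) + (-2 - 13)*(8 + 16))² = -610 + (½ + (-2 - 13)*(8 + 16))² = -610 + (½ - 15*24)² = -610 + (½ - 360)² = -610 + (-719/2)² = -610 + 516961/4 = 514521/4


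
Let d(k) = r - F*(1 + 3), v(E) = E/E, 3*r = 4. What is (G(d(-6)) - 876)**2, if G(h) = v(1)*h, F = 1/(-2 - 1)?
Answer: 6864400/9 ≈ 7.6271e+5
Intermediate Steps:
r = 4/3 (r = (1/3)*4 = 4/3 ≈ 1.3333)
F = -1/3 (F = 1/(-3) = -1/3 ≈ -0.33333)
v(E) = 1
d(k) = 8/3 (d(k) = 4/3 - (-1)*(1 + 3)/3 = 4/3 - (-1)*4/3 = 4/3 - 1*(-4/3) = 4/3 + 4/3 = 8/3)
G(h) = h (G(h) = 1*h = h)
(G(d(-6)) - 876)**2 = (8/3 - 876)**2 = (-2620/3)**2 = 6864400/9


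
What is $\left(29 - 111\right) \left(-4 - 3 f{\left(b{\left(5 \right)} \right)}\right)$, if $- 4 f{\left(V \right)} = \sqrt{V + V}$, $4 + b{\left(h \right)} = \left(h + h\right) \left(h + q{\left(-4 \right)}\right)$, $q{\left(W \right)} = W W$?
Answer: $328 - 123 \sqrt{103} \approx -920.31$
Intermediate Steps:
$q{\left(W \right)} = W^{2}$
$b{\left(h \right)} = -4 + 2 h \left(16 + h\right)$ ($b{\left(h \right)} = -4 + \left(h + h\right) \left(h + \left(-4\right)^{2}\right) = -4 + 2 h \left(h + 16\right) = -4 + 2 h \left(16 + h\right)$)
$f{\left(V \right)} = - \frac{\sqrt{2} \sqrt{V}}{4}$ ($f{\left(V \right)} = - \frac{\sqrt{V + V}}{4} = - \frac{\sqrt{2 V}}{4} = - \frac{\sqrt{2} \sqrt{V}}{4}$)
$\left(29 - 111\right) \left(-4 - 3 f{\left(b{\left(5 \right)} \right)}\right) = \left(29 - 111\right) \left(-4 - 3 \left(- \frac{\sqrt{2} \sqrt{-4 + 2 \cdot 5^{2} + 32 \cdot 5}}{4}\right)\right) = - 82 \left(-4 - 3 \left(- \frac{\sqrt{2} \sqrt{-4 + 2 \cdot 25 + 160}}{4}\right)\right) = - 82 \left(-4 - 3 \left(- \frac{\sqrt{2} \sqrt{-4 + 50 + 160}}{4}\right)\right) = - 82 \left(-4 - 3 \left(- \frac{\sqrt{2} \sqrt{206}}{4}\right)\right) = - 82 \left(-4 - 3 \left(- \frac{\sqrt{103}}{2}\right)\right) = - 82 \left(-4 + \frac{3 \sqrt{103}}{2}\right) = 328 - 123 \sqrt{103}$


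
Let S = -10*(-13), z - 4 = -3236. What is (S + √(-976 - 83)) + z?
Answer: -3102 + I*√1059 ≈ -3102.0 + 32.542*I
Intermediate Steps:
z = -3232 (z = 4 - 3236 = -3232)
S = 130
(S + √(-976 - 83)) + z = (130 + √(-976 - 83)) - 3232 = (130 + √(-1059)) - 3232 = (130 + I*√1059) - 3232 = -3102 + I*√1059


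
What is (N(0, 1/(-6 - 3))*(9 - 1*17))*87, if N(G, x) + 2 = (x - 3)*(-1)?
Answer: -2320/3 ≈ -773.33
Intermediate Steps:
N(G, x) = 1 - x (N(G, x) = -2 + (x - 3)*(-1) = -2 + (-3 + x)*(-1) = -2 + (3 - x) = 1 - x)
(N(0, 1/(-6 - 3))*(9 - 1*17))*87 = ((1 - 1/(-6 - 3))*(9 - 1*17))*87 = ((1 - 1/(-9))*(9 - 17))*87 = ((1 - 1*(-⅑))*(-8))*87 = ((1 + ⅑)*(-8))*87 = ((10/9)*(-8))*87 = -80/9*87 = -2320/3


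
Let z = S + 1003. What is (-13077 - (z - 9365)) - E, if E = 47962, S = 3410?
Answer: -56087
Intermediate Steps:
z = 4413 (z = 3410 + 1003 = 4413)
(-13077 - (z - 9365)) - E = (-13077 - (4413 - 9365)) - 1*47962 = (-13077 - 1*(-4952)) - 47962 = (-13077 + 4952) - 47962 = -8125 - 47962 = -56087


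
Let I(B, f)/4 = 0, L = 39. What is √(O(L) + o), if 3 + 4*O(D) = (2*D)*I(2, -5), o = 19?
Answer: √73/2 ≈ 4.2720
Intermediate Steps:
I(B, f) = 0 (I(B, f) = 4*0 = 0)
O(D) = -¾ (O(D) = -¾ + ((2*D)*0)/4 = -¾ + (¼)*0 = -¾ + 0 = -¾)
√(O(L) + o) = √(-¾ + 19) = √(73/4) = √73/2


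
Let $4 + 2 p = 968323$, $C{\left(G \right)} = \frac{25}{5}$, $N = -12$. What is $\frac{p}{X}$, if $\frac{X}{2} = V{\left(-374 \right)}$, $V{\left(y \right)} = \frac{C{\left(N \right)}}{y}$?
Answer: $- \frac{181075653}{10} \approx -1.8108 \cdot 10^{7}$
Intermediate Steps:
$C{\left(G \right)} = 5$ ($C{\left(G \right)} = 25 \cdot \frac{1}{5} = 5$)
$p = \frac{968319}{2}$ ($p = -2 + \frac{1}{2} \cdot 968323 = -2 + \frac{968323}{2} = \frac{968319}{2} \approx 4.8416 \cdot 10^{5}$)
$V{\left(y \right)} = \frac{5}{y}$
$X = - \frac{5}{187}$ ($X = 2 \frac{5}{-374} = 2 \cdot 5 \left(- \frac{1}{374}\right) = 2 \left(- \frac{5}{374}\right) = - \frac{5}{187} \approx -0.026738$)
$\frac{p}{X} = \frac{968319}{2 \left(- \frac{5}{187}\right)} = \frac{968319}{2} \left(- \frac{187}{5}\right) = - \frac{181075653}{10}$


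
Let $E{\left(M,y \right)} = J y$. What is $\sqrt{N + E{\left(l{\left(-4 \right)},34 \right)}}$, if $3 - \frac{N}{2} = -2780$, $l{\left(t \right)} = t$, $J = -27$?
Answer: $2 \sqrt{1162} \approx 68.176$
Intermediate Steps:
$E{\left(M,y \right)} = - 27 y$
$N = 5566$ ($N = 6 - -5560 = 6 + 5560 = 5566$)
$\sqrt{N + E{\left(l{\left(-4 \right)},34 \right)}} = \sqrt{5566 - 918} = \sqrt{4648} = 2 \sqrt{1162}$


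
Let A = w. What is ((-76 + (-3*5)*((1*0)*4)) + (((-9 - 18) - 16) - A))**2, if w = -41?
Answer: 6084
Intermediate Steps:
A = -41
((-76 + (-3*5)*((1*0)*4)) + (((-9 - 18) - 16) - A))**2 = ((-76 + (-3*5)*((1*0)*4)) + (((-9 - 18) - 16) - 1*(-41)))**2 = ((-76 - 0*4) + ((-27 - 16) + 41))**2 = ((-76 - 15*0) + (-43 + 41))**2 = ((-76 + 0) - 2)**2 = (-76 - 2)**2 = (-78)**2 = 6084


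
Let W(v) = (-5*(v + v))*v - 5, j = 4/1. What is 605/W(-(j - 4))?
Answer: -121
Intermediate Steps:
j = 4 (j = 4*1 = 4)
W(v) = -5 - 10*v**2 (W(v) = (-10*v)*v - 5 = -10*v**2 - 5 = -5 - 10*v**2)
605/W(-(j - 4)) = 605/(-5 - 10*(4 - 4)**2) = 605/(-5 - 10*(-1*0)**2) = 605/(-5 - 10*0**2) = 605/(-5 - 10*0) = 605/(-5 + 0) = 605/(-5) = 605*(-1/5) = -121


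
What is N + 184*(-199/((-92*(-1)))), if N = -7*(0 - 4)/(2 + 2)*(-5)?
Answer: -433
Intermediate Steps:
N = -35 (N = -(-28)/4*(-5) = -7*(-1)*(-5) = 7*(-5) = -35)
N + 184*(-199/((-92*(-1)))) = -35 + 184*(-199/((-92*(-1)))) = -35 + 184*(-199/92) = -35 - 398 = -433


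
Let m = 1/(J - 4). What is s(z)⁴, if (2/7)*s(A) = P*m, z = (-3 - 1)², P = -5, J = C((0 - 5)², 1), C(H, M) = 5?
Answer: 1500625/16 ≈ 93789.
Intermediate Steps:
J = 5
m = 1 (m = 1/(5 - 4) = 1/1 = 1)
z = 16 (z = (-4)² = 16)
s(A) = -35/2 (s(A) = 7*(-5*1)/2 = (7/2)*(-5) = -35/2)
s(z)⁴ = (-35/2)⁴ = 1500625/16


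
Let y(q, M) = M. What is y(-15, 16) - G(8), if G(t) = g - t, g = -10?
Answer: 34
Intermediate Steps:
G(t) = -10 - t
y(-15, 16) - G(8) = 16 - (-10 - 1*8) = 16 - (-10 - 8) = 16 - 1*(-18) = 16 + 18 = 34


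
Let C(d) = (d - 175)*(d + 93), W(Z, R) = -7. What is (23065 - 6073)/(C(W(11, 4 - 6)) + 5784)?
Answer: -4248/2467 ≈ -1.7219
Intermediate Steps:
C(d) = (-175 + d)*(93 + d)
(23065 - 6073)/(C(W(11, 4 - 6)) + 5784) = (23065 - 6073)/((-16275 + (-7)² - 82*(-7)) + 5784) = 16992/((-16275 + 49 + 574) + 5784) = 16992/(-15652 + 5784) = 16992/(-9868) = 16992*(-1/9868) = -4248/2467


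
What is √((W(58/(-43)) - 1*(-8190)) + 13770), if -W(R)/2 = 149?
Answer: √21662 ≈ 147.18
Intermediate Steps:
W(R) = -298 (W(R) = -2*149 = -298)
√((W(58/(-43)) - 1*(-8190)) + 13770) = √((-298 - 1*(-8190)) + 13770) = √((-298 + 8190) + 13770) = √(7892 + 13770) = √21662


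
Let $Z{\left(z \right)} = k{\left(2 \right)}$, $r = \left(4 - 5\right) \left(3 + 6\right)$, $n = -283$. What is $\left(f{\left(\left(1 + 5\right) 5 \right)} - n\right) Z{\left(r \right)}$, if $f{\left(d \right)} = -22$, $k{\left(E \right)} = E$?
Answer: $522$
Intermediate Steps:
$r = -9$ ($r = \left(-1\right) 9 = -9$)
$Z{\left(z \right)} = 2$
$\left(f{\left(\left(1 + 5\right) 5 \right)} - n\right) Z{\left(r \right)} = \left(-22 - -283\right) 2 = \left(-22 + 283\right) 2 = 261 \cdot 2 = 522$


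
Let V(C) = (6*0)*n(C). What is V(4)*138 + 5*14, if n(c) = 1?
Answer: 70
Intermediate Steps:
V(C) = 0 (V(C) = (6*0)*1 = 0*1 = 0)
V(4)*138 + 5*14 = 0*138 + 5*14 = 0 + 70 = 70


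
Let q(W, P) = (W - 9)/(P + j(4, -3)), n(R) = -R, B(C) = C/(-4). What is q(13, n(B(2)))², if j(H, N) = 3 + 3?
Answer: 64/169 ≈ 0.37870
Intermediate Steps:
B(C) = -C/4 (B(C) = C*(-¼) = -C/4)
j(H, N) = 6
q(W, P) = (-9 + W)/(6 + P) (q(W, P) = (W - 9)/(P + 6) = (-9 + W)/(6 + P))
q(13, n(B(2)))² = ((-9 + 13)/(6 - (-1)*2/4))² = (4/(6 - 1*(-½)))² = (4/(6 + ½))² = (4/(13/2))² = ((2/13)*4)² = (8/13)² = 64/169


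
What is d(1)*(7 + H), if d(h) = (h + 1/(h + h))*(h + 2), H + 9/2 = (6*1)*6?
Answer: 693/4 ≈ 173.25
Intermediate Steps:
H = 63/2 (H = -9/2 + (6*1)*6 = -9/2 + 6*6 = -9/2 + 36 = 63/2 ≈ 31.500)
d(h) = (2 + h)*(h + 1/(2*h)) (d(h) = (h + 1/(2*h))*(2 + h) = (2 + h)*(h + 1/(2*h)))
d(1)*(7 + H) = (½ + 1/1 + 1² + 2*1)*(7 + 63/2) = (½ + 1 + 1 + 2)*(77/2) = (9/2)*(77/2) = 693/4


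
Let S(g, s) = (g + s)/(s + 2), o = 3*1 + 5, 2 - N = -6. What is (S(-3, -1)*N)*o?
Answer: -256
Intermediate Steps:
N = 8 (N = 2 - 1*(-6) = 2 + 6 = 8)
o = 8 (o = 3 + 5 = 8)
S(g, s) = (g + s)/(2 + s)
(S(-3, -1)*N)*o = (((-3 - 1)/(2 - 1))*8)*8 = ((-4/1)*8)*8 = ((1*(-4))*8)*8 = -4*8*8 = -32*8 = -256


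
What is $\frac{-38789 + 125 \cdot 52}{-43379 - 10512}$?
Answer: $\frac{32289}{53891} \approx 0.59915$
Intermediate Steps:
$\frac{-38789 + 125 \cdot 52}{-43379 - 10512} = \frac{-38789 + 6500}{-53891} = \left(-32289\right) \left(- \frac{1}{53891}\right) = \frac{32289}{53891}$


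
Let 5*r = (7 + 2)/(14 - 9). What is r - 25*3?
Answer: -1866/25 ≈ -74.640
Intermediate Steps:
r = 9/25 (r = ((7 + 2)/(14 - 9))/5 = (9/5)/5 = (9*(⅕))/5 = (⅕)*(9/5) = 9/25 ≈ 0.36000)
r - 25*3 = 9/25 - 25*3 = 9/25 - 75 = -1866/25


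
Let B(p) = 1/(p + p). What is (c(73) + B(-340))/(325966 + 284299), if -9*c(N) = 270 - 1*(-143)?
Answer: -280849/3734821800 ≈ -7.5197e-5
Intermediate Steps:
c(N) = -413/9 (c(N) = -(270 - 1*(-143))/9 = -(270 + 143)/9 = -⅑*413 = -413/9)
B(p) = 1/(2*p)
(c(73) + B(-340))/(325966 + 284299) = (-413/9 + (½)/(-340))/(325966 + 284299) = (-413/9 + (½)*(-1/340))/610265 = (-413/9 - 1/680)*(1/610265) = -280849/6120*1/610265 = -280849/3734821800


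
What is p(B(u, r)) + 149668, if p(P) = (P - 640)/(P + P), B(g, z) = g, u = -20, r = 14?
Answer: 299369/2 ≈ 1.4968e+5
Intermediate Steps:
p(P) = (-640 + P)/(2*P) (p(P) = (-640 + P)/((2*P)) = (-640 + P)*(1/(2*P)) = (-640 + P)/(2*P))
p(B(u, r)) + 149668 = (1/2)*(-640 - 20)/(-20) + 149668 = (1/2)*(-1/20)*(-660) + 149668 = 33/2 + 149668 = 299369/2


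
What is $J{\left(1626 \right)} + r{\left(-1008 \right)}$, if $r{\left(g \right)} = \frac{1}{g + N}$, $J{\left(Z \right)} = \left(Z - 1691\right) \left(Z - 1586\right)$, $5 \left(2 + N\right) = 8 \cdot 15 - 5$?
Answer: $- \frac{2566201}{987} \approx -2600.0$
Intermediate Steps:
$N = 21$ ($N = -2 + \frac{8 \cdot 15 - 5}{5} = -2 + \frac{120 - 5}{5} = -2 + \frac{1}{5} \cdot 115 = -2 + 23 = 21$)
$J{\left(Z \right)} = \left(-1691 + Z\right) \left(-1586 + Z\right)$
$r{\left(g \right)} = \frac{1}{21 + g}$ ($r{\left(g \right)} = \frac{1}{g + 21} = \frac{1}{21 + g}$)
$J{\left(1626 \right)} + r{\left(-1008 \right)} = \left(2681926 + 1626^{2} - 5328402\right) + \frac{1}{21 - 1008} = \left(2681926 + 2643876 - 5328402\right) + \frac{1}{-987} = -2600 - \frac{1}{987} = - \frac{2566201}{987}$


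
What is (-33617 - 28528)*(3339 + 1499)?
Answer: -300657510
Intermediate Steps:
(-33617 - 28528)*(3339 + 1499) = -62145*4838 = -300657510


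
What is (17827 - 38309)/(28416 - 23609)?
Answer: -98/23 ≈ -4.2609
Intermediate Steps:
(17827 - 38309)/(28416 - 23609) = -20482/4807 = -20482*1/4807 = -98/23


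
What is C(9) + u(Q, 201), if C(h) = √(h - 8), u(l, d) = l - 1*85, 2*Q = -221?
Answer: -389/2 ≈ -194.50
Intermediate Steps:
Q = -221/2 (Q = (½)*(-221) = -221/2 ≈ -110.50)
u(l, d) = -85 + l (u(l, d) = l - 85 = -85 + l)
C(h) = √(-8 + h)
C(9) + u(Q, 201) = √(-8 + 9) + (-85 - 221/2) = √1 - 391/2 = 1 - 391/2 = -389/2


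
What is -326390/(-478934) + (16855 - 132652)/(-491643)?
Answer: 35987746528/39244091427 ≈ 0.91702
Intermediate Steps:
-326390/(-478934) + (16855 - 132652)/(-491643) = -326390*(-1/478934) - 115797*(-1/491643) = 163195/239467 + 38599/163881 = 35987746528/39244091427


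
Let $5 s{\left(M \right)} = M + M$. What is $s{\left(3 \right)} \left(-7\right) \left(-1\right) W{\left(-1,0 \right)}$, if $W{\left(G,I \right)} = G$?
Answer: $- \frac{42}{5} \approx -8.4$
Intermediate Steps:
$s{\left(M \right)} = \frac{2 M}{5}$ ($s{\left(M \right)} = \frac{M + M}{5} = \frac{2 M}{5}$)
$s{\left(3 \right)} \left(-7\right) \left(-1\right) W{\left(-1,0 \right)} = \frac{2}{5} \cdot 3 \left(-7\right) \left(-1\right) \left(-1\right) = \frac{6 \cdot 7 \left(-1\right)}{5} = \frac{6}{5} \left(-7\right) = - \frac{42}{5}$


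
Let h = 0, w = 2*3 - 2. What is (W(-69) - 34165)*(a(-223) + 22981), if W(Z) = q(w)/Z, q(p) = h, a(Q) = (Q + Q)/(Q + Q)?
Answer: -785180030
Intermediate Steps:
w = 4 (w = 6 - 2 = 4)
a(Q) = 1 (a(Q) = (2*Q)/((2*Q)) = (2*Q)*(1/(2*Q)) = 1)
q(p) = 0
W(Z) = 0 (W(Z) = 0/Z = 0)
(W(-69) - 34165)*(a(-223) + 22981) = (0 - 34165)*(1 + 22981) = -34165*22982 = -785180030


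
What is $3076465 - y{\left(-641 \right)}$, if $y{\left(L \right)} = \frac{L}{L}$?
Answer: $3076464$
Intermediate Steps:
$y{\left(L \right)} = 1$
$3076465 - y{\left(-641 \right)} = 3076465 - 1 = 3076464$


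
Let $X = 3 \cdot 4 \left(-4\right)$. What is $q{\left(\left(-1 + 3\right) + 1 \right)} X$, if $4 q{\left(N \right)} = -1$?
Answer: $12$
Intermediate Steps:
$q{\left(N \right)} = - \frac{1}{4}$ ($q{\left(N \right)} = \frac{1}{4} \left(-1\right) = - \frac{1}{4}$)
$X = -48$ ($X = 12 \left(-4\right) = -48$)
$q{\left(\left(-1 + 3\right) + 1 \right)} X = \left(- \frac{1}{4}\right) \left(-48\right) = 12$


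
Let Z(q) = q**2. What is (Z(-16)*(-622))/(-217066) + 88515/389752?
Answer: 40637293727/42300953816 ≈ 0.96067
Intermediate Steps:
(Z(-16)*(-622))/(-217066) + 88515/389752 = ((-16)**2*(-622))/(-217066) + 88515/389752 = (256*(-622))*(-1/217066) + 88515*(1/389752) = -159232*(-1/217066) + 88515/389752 = 79616/108533 + 88515/389752 = 40637293727/42300953816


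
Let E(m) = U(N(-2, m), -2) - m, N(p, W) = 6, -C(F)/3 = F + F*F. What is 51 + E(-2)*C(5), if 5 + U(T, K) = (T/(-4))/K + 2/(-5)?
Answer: 579/2 ≈ 289.50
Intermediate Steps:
C(F) = -3*F - 3*F² (C(F) = -3*(F + F*F) = -3*(F + F²) = -3*F - 3*F²)
U(T, K) = -27/5 - T/(4*K) (U(T, K) = -5 + ((T/(-4))/K + 2/(-5)) = -5 + ((T*(-¼))/K + 2*(-⅕)) = -5 + ((-T/4)/K - ⅖) = -5 + (-T/(4*K) - ⅖) = -5 + (-⅖ - T/(4*K)) = -27/5 - T/(4*K))
E(m) = -93/20 - m (E(m) = (-27/5 - ¼*6/(-2)) - m = (-27/5 - ¼*6*(-½)) - m = (-27/5 + ¾) - m = -93/20 - m)
51 + E(-2)*C(5) = 51 + (-93/20 - 1*(-2))*(-3*5*(1 + 5)) = 51 + (-93/20 + 2)*(-3*5*6) = 51 - 53/20*(-90) = 51 + 477/2 = 579/2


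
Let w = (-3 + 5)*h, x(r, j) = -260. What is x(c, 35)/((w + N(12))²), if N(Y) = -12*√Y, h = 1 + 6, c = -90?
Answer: -31265/146689 - 10920*√3/146689 ≈ -0.34208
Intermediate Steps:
h = 7
w = 14 (w = (-3 + 5)*7 = 2*7 = 14)
x(c, 35)/((w + N(12))²) = -260/(14 - 24*√3)²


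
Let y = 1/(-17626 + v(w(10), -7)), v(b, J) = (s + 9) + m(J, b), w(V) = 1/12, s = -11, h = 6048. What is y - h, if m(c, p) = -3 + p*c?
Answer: -1279629804/211579 ≈ -6048.0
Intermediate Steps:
m(c, p) = -3 + c*p
w(V) = 1/12
v(b, J) = -5 + J*b (v(b, J) = (-11 + 9) + (-3 + J*b) = -2 + (-3 + J*b) = -5 + J*b)
y = -12/211579 (y = 1/(-17626 + (-5 - 7*1/12)) = 1/(-17626 + (-5 - 7/12)) = 1/(-17626 - 67/12) = 1/(-211579/12) = -12/211579 ≈ -5.6716e-5)
y - h = -12/211579 - 1*6048 = -12/211579 - 6048 = -1279629804/211579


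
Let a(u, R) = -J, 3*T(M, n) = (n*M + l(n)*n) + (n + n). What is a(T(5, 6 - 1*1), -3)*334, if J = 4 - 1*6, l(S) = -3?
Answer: 668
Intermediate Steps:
J = -2 (J = 4 - 6 = -2)
T(M, n) = -n/3 + M*n/3 (T(M, n) = ((n*M - 3*n) + (n + n))/3 = ((M*n - 3*n) + 2*n)/3 = ((-3*n + M*n) + 2*n)/3 = (-n + M*n)/3 = -n/3 + M*n/3)
a(u, R) = 2 (a(u, R) = -1*(-2) = 2)
a(T(5, 6 - 1*1), -3)*334 = 2*334 = 668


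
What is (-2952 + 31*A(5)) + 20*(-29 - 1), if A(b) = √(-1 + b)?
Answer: -3490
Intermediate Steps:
(-2952 + 31*A(5)) + 20*(-29 - 1) = (-2952 + 31*√(-1 + 5)) + 20*(-29 - 1) = (-2952 + 31*√4) + 20*(-30) = (-2952 + 31*2) - 600 = (-2952 + 62) - 600 = -2890 - 600 = -3490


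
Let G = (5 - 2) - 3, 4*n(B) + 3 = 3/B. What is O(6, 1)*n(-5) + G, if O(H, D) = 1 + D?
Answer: -9/5 ≈ -1.8000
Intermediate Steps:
n(B) = -¾ + 3/(4*B) (n(B) = -¾ + (3/B)/4 = -¾ + 3/(4*B))
G = 0 (G = 3 - 3 = 0)
O(6, 1)*n(-5) + G = (1 + 1)*((¾)*(1 - 1*(-5))/(-5)) + 0 = 2*((¾)*(-⅕)*(1 + 5)) + 0 = 2*((¾)*(-⅕)*6) + 0 = 2*(-9/10) + 0 = -9/5 + 0 = -9/5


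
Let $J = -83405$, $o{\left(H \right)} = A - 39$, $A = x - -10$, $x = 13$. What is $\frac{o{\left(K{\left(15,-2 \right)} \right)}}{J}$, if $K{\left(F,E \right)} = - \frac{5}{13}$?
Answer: $\frac{16}{83405} \approx 0.00019183$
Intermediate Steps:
$A = 23$ ($A = 13 - -10 = 13 + 10 = 23$)
$K{\left(F,E \right)} = - \frac{5}{13}$ ($K{\left(F,E \right)} = \left(-5\right) \frac{1}{13} = - \frac{5}{13}$)
$o{\left(H \right)} = -16$ ($o{\left(H \right)} = 23 - 39 = -16$)
$\frac{o{\left(K{\left(15,-2 \right)} \right)}}{J} = - \frac{16}{-83405} = \left(-16\right) \left(- \frac{1}{83405}\right) = \frac{16}{83405}$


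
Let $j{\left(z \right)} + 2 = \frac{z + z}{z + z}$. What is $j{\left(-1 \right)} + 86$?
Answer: $85$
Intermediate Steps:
$j{\left(z \right)} = -1$ ($j{\left(z \right)} = -2 + \frac{z + z}{z + z} = -2 + \frac{2 z}{2 z} = -2 + 2 z \frac{1}{2 z} = -2 + 1 = -1$)
$j{\left(-1 \right)} + 86 = -1 + 86 = 85$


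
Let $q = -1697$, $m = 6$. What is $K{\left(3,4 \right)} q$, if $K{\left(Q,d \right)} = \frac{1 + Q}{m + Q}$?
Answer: $- \frac{6788}{9} \approx -754.22$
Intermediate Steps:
$K{\left(Q,d \right)} = \frac{1 + Q}{6 + Q}$
$K{\left(3,4 \right)} q = \frac{1 + 3}{6 + 3} \left(-1697\right) = \frac{1}{9} \cdot 4 \left(-1697\right) = \frac{4}{9} \left(-1697\right) = - \frac{6788}{9}$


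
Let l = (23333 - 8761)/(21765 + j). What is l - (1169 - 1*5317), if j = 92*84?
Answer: 122351536/29493 ≈ 4148.5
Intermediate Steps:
j = 7728
l = 14572/29493 (l = (23333 - 8761)/(21765 + 7728) = 14572/29493 ≈ 0.49408)
l - (1169 - 1*5317) = 14572/29493 - (1169 - 1*5317) = 14572/29493 - (1169 - 5317) = 14572/29493 - 1*(-4148) = 14572/29493 + 4148 = 122351536/29493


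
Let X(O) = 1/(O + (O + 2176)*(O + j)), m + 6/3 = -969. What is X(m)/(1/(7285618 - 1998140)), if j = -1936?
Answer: -377677/250279 ≈ -1.5090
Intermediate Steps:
m = -971 (m = -2 - 969 = -971)
X(O) = 1/(O + (-1936 + O)*(2176 + O)) (X(O) = 1/(O + (O + 2176)*(O - 1936)) = 1/(O + (2176 + O)*(-1936 + O)) = 1/(O + (-1936 + O)*(2176 + O)))
X(m)/(1/(7285618 - 1998140)) = 1/((-4212736 + (-971)² + 241*(-971))*(1/(7285618 - 1998140))) = 1/((-4212736 + 942841 - 234011)*(1/5287478)) = 1/((-3503906)*(1/5287478)) = -1/3503906*5287478 = -377677/250279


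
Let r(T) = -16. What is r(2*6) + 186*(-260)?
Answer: -48376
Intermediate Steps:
r(2*6) + 186*(-260) = -16 + 186*(-260) = -16 - 48360 = -48376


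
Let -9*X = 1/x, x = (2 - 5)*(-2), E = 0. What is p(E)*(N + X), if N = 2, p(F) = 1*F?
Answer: 0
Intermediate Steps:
p(F) = F
x = 6 (x = -3*(-2) = 6)
X = -1/54 (X = -⅑/6 = -⅑*⅙ = -1/54 ≈ -0.018519)
p(E)*(N + X) = 0*(2 - 1/54) = 0*(107/54) = 0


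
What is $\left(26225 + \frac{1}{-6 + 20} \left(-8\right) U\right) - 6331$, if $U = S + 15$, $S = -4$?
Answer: $\frac{139214}{7} \approx 19888.0$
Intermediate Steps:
$U = 11$ ($U = -4 + 15 = 11$)
$\left(26225 + \frac{1}{-6 + 20} \left(-8\right) U\right) - 6331 = \left(26225 + \frac{1}{-6 + 20} \left(-8\right) 11\right) - 6331 = \left(26225 + \frac{1}{14} \left(-8\right) 11\right) - 6331 = \left(26225 - \frac{44}{7}\right) - 6331 = \frac{183531}{7} - 6331 = \frac{139214}{7}$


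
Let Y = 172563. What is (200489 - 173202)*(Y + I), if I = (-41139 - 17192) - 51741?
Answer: 1705191917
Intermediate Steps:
I = -110072 (I = -58331 - 51741 = -110072)
(200489 - 173202)*(Y + I) = (200489 - 173202)*(172563 - 110072) = 27287*62491 = 1705191917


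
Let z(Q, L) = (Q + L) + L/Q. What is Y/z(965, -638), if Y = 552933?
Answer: 533580345/314917 ≈ 1694.4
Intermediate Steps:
z(Q, L) = L + Q + L/Q (z(Q, L) = (L + Q) + L/Q = L + Q + L/Q)
Y/z(965, -638) = 552933/(-638 + 965 - 638/965) = 552933/(314917/965) = 552933*(965/314917) = 533580345/314917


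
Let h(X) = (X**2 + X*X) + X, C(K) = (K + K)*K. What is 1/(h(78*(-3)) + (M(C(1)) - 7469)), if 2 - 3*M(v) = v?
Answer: 1/101809 ≈ 9.8223e-6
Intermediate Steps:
C(K) = 2*K**2 (C(K) = (2*K)*K = 2*K**2)
M(v) = 2/3 - v/3
h(X) = X + 2*X**2 (h(X) = (X**2 + X**2) + X = 2*X**2 + X = X + 2*X**2)
1/(h(78*(-3)) + (M(C(1)) - 7469)) = 1/((78*(-3))*(1 + 2*(78*(-3))) + ((2/3 - 2*1**2/3) - 7469)) = 1/(-234*(1 + 2*(-234)) + ((2/3 - 2/3) - 7469)) = 1/(-234*(1 - 468) + ((2/3 - 1/3*2) - 7469)) = 1/(-234*(-467) + ((2/3 - 2/3) - 7469)) = 1/(109278 + (0 - 7469)) = 1/(109278 - 7469) = 1/101809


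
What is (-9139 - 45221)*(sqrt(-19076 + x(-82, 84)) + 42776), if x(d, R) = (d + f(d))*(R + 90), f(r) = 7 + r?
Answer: -2325303360 - 54360*I*sqrt(46394) ≈ -2.3253e+9 - 1.1709e+7*I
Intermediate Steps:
x(d, R) = (7 + 2*d)*(90 + R) (x(d, R) = (d + (7 + d))*(R + 90) = (7 + 2*d)*(90 + R))
(-9139 - 45221)*(sqrt(-19076 + x(-82, 84)) + 42776) = (-9139 - 45221)*(sqrt(-19076 + (630 + 180*(-82) + 84*(-82) + 84*(7 - 82))) + 42776) = -54360*(sqrt(-19076 + (630 - 14760 - 6888 + 84*(-75))) + 42776) = -54360*(sqrt(-19076 + (630 - 14760 - 6888 - 6300)) + 42776) = -54360*(sqrt(-19076 - 27318) + 42776) = -54360*(sqrt(-46394) + 42776) = -54360*(I*sqrt(46394) + 42776) = -54360*(42776 + I*sqrt(46394)) = -2325303360 - 54360*I*sqrt(46394)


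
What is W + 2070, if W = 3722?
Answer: 5792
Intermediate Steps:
W + 2070 = 3722 + 2070 = 5792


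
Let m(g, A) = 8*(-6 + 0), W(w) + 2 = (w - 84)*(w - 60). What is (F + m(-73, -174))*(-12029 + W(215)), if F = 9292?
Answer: 76484856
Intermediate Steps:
W(w) = -2 + (-84 + w)*(-60 + w) (W(w) = -2 + (w - 84)*(w - 60) = -2 + (-84 + w)*(-60 + w))
m(g, A) = -48 (m(g, A) = 8*(-6) = -48)
(F + m(-73, -174))*(-12029 + W(215)) = (9292 - 48)*(-12029 + (5038 + 215² - 144*215)) = 9244*(-12029 + (5038 + 46225 - 30960)) = 9244*(-12029 + 20303) = 9244*8274 = 76484856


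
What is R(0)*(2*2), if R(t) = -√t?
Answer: 0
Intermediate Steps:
R(0)*(2*2) = (-√0)*(2*2) = -1*0*4 = 0*4 = 0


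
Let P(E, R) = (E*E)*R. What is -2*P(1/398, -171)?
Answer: 171/79202 ≈ 0.0021590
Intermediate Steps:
P(E, R) = R*E² (P(E, R) = E²*R = R*E²)
-2*P(1/398, -171) = -(-342)*(1/398)² = -(-342)/158404 = -2*(-171/158404) = 171/79202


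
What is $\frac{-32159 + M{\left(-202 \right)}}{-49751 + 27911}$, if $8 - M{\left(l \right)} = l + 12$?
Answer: $\frac{31961}{21840} \approx 1.4634$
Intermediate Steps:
$M{\left(l \right)} = -4 - l$ ($M{\left(l \right)} = 8 - \left(l + 12\right) = 8 - \left(12 + l\right) = -4 - l$)
$\frac{-32159 + M{\left(-202 \right)}}{-49751 + 27911} = \frac{-32159 - -198}{-49751 + 27911} = \frac{-32159 + \left(-4 + 202\right)}{-21840} = \left(-32159 + 198\right) \left(- \frac{1}{21840}\right) = \left(-31961\right) \left(- \frac{1}{21840}\right) = \frac{31961}{21840}$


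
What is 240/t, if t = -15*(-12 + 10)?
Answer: 8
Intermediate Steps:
t = 30 (t = -15*(-2) = 30)
240/t = 240/30 = 240*(1/30) = 8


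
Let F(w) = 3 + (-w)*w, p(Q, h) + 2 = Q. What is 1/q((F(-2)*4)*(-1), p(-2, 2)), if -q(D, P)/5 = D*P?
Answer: 1/80 ≈ 0.012500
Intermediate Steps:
p(Q, h) = -2 + Q
F(w) = 3 - w²
q(D, P) = -5*D*P
1/q((F(-2)*4)*(-1), p(-2, 2)) = 1/(-5*((3 - 1*(-2)²)*4)*(-1)*(-2 - 2)) = 1/(-5*((3 - 1*4)*4)*(-1)*(-4)) = 1/(-5*((3 - 4)*4)*(-1)*(-4)) = 1/(-5*-1*4*(-1)*(-4)) = 1/(-5*(-4*(-1))*(-4)) = 1/(-5*4*(-4)) = 1/80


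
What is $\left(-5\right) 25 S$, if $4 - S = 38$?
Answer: $4250$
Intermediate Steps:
$S = -34$ ($S = 4 - 38 = -34$)
$\left(-5\right) 25 S = \left(-5\right) 25 \left(-34\right) = \left(-125\right) \left(-34\right) = 4250$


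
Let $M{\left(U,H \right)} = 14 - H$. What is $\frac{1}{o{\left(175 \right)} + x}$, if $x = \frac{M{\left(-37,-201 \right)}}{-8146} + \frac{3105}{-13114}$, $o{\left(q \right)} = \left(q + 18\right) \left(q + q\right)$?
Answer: $\frac{26706661}{1804027922340} \approx 1.4804 \cdot 10^{-5}$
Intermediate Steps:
$o{\left(q \right)} = 2 q \left(18 + q\right)$ ($o{\left(q \right)} = \left(18 + q\right) 2 q = 2 q \left(18 + q\right)$)
$x = - \frac{7028210}{26706661}$ ($x = \frac{14 - -201}{-8146} + \frac{3105}{-13114} = \left(14 + 201\right) \left(- \frac{1}{8146}\right) + 3105 \left(- \frac{1}{13114}\right) = 215 \left(- \frac{1}{8146}\right) - \frac{3105}{13114} = - \frac{215}{8146} - \frac{3105}{13114} = - \frac{7028210}{26706661} \approx -0.26316$)
$\frac{1}{o{\left(175 \right)} + x} = \frac{1}{2 \cdot 175 \left(18 + 175\right) - \frac{7028210}{26706661}} = \frac{1}{2 \cdot 175 \cdot 193 - \frac{7028210}{26706661}} = \frac{1}{67550 - \frac{7028210}{26706661}} = \frac{1}{\frac{1804027922340}{26706661}} = \frac{26706661}{1804027922340}$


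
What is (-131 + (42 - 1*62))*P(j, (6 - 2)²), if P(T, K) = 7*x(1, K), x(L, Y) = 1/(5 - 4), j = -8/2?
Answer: -1057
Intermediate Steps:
j = -4 (j = -8*½ = -4)
x(L, Y) = 1 (x(L, Y) = 1/1 = 1)
P(T, K) = 7 (P(T, K) = 7*1 = 7)
(-131 + (42 - 1*62))*P(j, (6 - 2)²) = (-131 + (42 - 1*62))*7 = (-131 + (42 - 62))*7 = (-131 - 20)*7 = -151*7 = -1057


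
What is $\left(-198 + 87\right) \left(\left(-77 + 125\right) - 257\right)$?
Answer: $23199$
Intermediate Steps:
$\left(-198 + 87\right) \left(\left(-77 + 125\right) - 257\right) = - 111 \left(48 - 257\right) = \left(-111\right) \left(-209\right) = 23199$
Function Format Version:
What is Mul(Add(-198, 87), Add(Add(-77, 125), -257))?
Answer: 23199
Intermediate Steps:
Mul(Add(-198, 87), Add(Add(-77, 125), -257)) = Mul(-111, Add(48, -257)) = Mul(-111, -209) = 23199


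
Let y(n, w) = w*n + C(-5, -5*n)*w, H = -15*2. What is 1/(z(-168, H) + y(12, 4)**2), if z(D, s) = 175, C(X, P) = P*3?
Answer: 1/451759 ≈ 2.2136e-6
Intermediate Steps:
H = -30
C(X, P) = 3*P
y(n, w) = -14*n*w (y(n, w) = w*n + (3*(-5*n))*w = n*w + (-15*n)*w = n*w - 15*n*w = -14*n*w)
1/(z(-168, H) + y(12, 4)**2) = 1/(175 + (-14*12*4)**2) = 1/(175 + (-672)**2) = 1/(175 + 451584) = 1/451759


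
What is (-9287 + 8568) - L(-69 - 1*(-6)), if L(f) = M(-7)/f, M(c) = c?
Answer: -6472/9 ≈ -719.11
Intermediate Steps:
L(f) = -7/f
(-9287 + 8568) - L(-69 - 1*(-6)) = (-9287 + 8568) - (-7)/(-69 - 1*(-6)) = -719 - (-7)/(-69 + 6) = -719 - (-7)/(-63) = -719 - (-7)*(-1)/63 = -719 - 1*⅑ = -719 - ⅑ = -6472/9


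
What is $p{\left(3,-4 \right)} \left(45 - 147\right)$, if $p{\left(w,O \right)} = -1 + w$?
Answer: $-204$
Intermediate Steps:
$p{\left(3,-4 \right)} \left(45 - 147\right) = \left(-1 + 3\right) \left(45 - 147\right) = 2 \left(-102\right) = -204$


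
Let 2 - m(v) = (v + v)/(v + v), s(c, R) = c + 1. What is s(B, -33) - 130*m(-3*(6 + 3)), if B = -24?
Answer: -153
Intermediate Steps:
s(c, R) = 1 + c
m(v) = 1 (m(v) = 2 - (v + v)/(v + v) = 2 - 2*v/(2*v) = 2 - 2*v*1/(2*v) = 2 - 1*1 = 2 - 1 = 1)
s(B, -33) - 130*m(-3*(6 + 3)) = (1 - 24) - 130*1 = -23 - 130 = -153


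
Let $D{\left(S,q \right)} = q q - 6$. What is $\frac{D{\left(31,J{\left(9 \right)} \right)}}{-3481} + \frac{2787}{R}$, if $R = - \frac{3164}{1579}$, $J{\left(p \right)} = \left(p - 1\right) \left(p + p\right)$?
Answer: $- \frac{15384332433}{11013884} \approx -1396.8$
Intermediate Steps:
$J{\left(p \right)} = 2 p \left(-1 + p\right)$ ($J{\left(p \right)} = \left(-1 + p\right) 2 p = 2 p \left(-1 + p\right)$)
$D{\left(S,q \right)} = -6 + q^{2}$ ($D{\left(S,q \right)} = q^{2} - 6 = -6 + q^{2}$)
$R = - \frac{3164}{1579}$ ($R = \left(-3164\right) \frac{1}{1579} = - \frac{3164}{1579} \approx -2.0038$)
$\frac{D{\left(31,J{\left(9 \right)} \right)}}{-3481} + \frac{2787}{R} = \frac{-6 + \left(2 \cdot 9 \left(-1 + 9\right)\right)^{2}}{-3481} + \frac{2787}{- \frac{3164}{1579}} = \left(-6 + \left(2 \cdot 9 \cdot 8\right)^{2}\right) \left(- \frac{1}{3481}\right) + 2787 \left(- \frac{1579}{3164}\right) = \left(-6 + 144^{2}\right) \left(- \frac{1}{3481}\right) - \frac{4400673}{3164} = \left(-6 + 20736\right) \left(- \frac{1}{3481}\right) - \frac{4400673}{3164} = 20730 \left(- \frac{1}{3481}\right) - \frac{4400673}{3164} = - \frac{20730}{3481} - \frac{4400673}{3164} = - \frac{15384332433}{11013884}$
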